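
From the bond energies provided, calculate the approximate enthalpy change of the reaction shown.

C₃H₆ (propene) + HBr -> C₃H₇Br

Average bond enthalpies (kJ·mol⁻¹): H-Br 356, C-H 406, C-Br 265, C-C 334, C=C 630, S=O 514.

ΔH ≈ −19 kJ

Bonds broken (reactants):
  C-C: 1 × 334 = 334
  C-H: 6 × 406 = 2436
  C=C: 1 × 630 = 630
  H-Br: 1 × 356 = 356
  Σ(broken) = 3756 kJ
Bonds formed (products):
  C-Br: 1 × 265 = 265
  C-C: 2 × 334 = 668
  C-H: 7 × 406 = 2842
  Σ(formed) = 3775 kJ
ΔH = Σ(broken) − Σ(formed) = 3756 − 3775 = −19 kJ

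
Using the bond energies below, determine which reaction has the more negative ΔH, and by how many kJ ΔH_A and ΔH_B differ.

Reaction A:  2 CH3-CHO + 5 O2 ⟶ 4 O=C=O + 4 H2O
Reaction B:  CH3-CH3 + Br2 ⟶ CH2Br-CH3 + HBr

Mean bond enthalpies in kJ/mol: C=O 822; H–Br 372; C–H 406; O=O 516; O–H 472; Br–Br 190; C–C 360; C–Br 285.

Reaction A, by 2099 kJ

Reaction A:
  Bonds broken (reactants):
    C–C: 2 × 360 = 720
    C–H: 8 × 406 = 3248
    C=O: 2 × 822 = 1644
    O=O: 5 × 516 = 2580
    Σ(broken) = 8192 kJ
  Bonds formed (products):
    C=O: 8 × 822 = 6576
    O–H: 8 × 472 = 3776
    Σ(formed) = 10352 kJ
  ΔH_A = 8192 − 10352 = −2160 kJ
Reaction B:
  Bonds broken (reactants):
    Br–Br: 1 × 190 = 190
    C–C: 1 × 360 = 360
    C–H: 6 × 406 = 2436
    Σ(broken) = 2986 kJ
  Bonds formed (products):
    C–Br: 1 × 285 = 285
    C–C: 1 × 360 = 360
    C–H: 5 × 406 = 2030
    H–Br: 1 × 372 = 372
    Σ(formed) = 3047 kJ
  ΔH_B = 2986 − 3047 = −61 kJ
ΔH_A − ΔH_B = −2099 kJ, so reaction A has the more negative ΔH; |ΔH_A − ΔH_B| = 2099 kJ.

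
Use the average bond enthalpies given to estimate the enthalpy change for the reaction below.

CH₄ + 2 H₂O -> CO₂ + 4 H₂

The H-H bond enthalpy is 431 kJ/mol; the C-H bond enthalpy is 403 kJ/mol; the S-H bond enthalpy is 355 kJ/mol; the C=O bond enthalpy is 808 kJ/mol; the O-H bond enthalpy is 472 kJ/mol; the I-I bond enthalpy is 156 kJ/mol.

ΔH ≈ +160 kJ

Bonds broken (reactants):
  C-H: 4 × 403 = 1612
  O-H: 4 × 472 = 1888
  Σ(broken) = 3500 kJ
Bonds formed (products):
  C=O: 2 × 808 = 1616
  H-H: 4 × 431 = 1724
  Σ(formed) = 3340 kJ
ΔH = Σ(broken) − Σ(formed) = 3500 − 3340 = +160 kJ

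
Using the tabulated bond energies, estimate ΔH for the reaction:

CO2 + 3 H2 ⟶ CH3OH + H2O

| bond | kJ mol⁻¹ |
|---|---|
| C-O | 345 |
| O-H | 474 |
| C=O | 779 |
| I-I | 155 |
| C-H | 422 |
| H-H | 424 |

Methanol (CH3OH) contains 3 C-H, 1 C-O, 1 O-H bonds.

Bonds broken (reactants):
  C=O: 2 × 779 = 1558
  H-H: 3 × 424 = 1272
  Σ(broken) = 2830 kJ
Bonds formed (products):
  C-H: 3 × 422 = 1266
  C-O: 1 × 345 = 345
  O-H: 3 × 474 = 1422
  Σ(formed) = 3033 kJ
ΔH = Σ(broken) − Σ(formed) = 2830 − 3033 = −203 kJ

ΔH ≈ −203 kJ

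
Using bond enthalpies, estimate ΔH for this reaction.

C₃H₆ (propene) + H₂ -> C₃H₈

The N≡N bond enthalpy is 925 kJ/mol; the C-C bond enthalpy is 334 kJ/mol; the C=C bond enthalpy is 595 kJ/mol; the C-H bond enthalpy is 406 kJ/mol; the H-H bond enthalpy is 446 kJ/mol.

ΔH ≈ −105 kJ

Bonds broken (reactants):
  C-C: 1 × 334 = 334
  C-H: 6 × 406 = 2436
  C=C: 1 × 595 = 595
  H-H: 1 × 446 = 446
  Σ(broken) = 3811 kJ
Bonds formed (products):
  C-C: 2 × 334 = 668
  C-H: 8 × 406 = 3248
  Σ(formed) = 3916 kJ
ΔH = Σ(broken) − Σ(formed) = 3811 − 3916 = −105 kJ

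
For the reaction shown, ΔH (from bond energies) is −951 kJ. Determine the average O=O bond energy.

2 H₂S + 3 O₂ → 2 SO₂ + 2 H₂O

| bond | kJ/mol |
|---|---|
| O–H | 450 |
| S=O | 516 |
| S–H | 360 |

Let D be the O=O bond energy.
Σ(broken) = 3×D + 4×360 = 1440 + 3D
Σ(formed) = 4×450 + 4×516 = 3864
ΔH = Σ(broken) − Σ(formed) = (1440 + 3D) − (3864) = −2424 + 3D
Setting this equal to −951 kJ gives 3D = 1473, so D = 491 kJ/mol.

D(O=O) ≈ 491 kJ/mol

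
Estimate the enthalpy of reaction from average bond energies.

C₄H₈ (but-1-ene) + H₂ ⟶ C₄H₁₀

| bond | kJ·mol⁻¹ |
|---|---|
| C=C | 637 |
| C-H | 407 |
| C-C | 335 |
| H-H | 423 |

Bonds broken (reactants):
  C-C: 2 × 335 = 670
  C-H: 8 × 407 = 3256
  C=C: 1 × 637 = 637
  H-H: 1 × 423 = 423
  Σ(broken) = 4986 kJ
Bonds formed (products):
  C-C: 3 × 335 = 1005
  C-H: 10 × 407 = 4070
  Σ(formed) = 5075 kJ
ΔH = Σ(broken) − Σ(formed) = 4986 − 5075 = −89 kJ

ΔH ≈ −89 kJ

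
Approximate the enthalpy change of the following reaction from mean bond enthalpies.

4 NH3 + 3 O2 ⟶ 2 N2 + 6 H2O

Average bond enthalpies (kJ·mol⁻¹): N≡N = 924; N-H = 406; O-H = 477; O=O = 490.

ΔH ≈ −1230 kJ

Bonds broken (reactants):
  N-H: 12 × 406 = 4872
  O=O: 3 × 490 = 1470
  Σ(broken) = 6342 kJ
Bonds formed (products):
  N≡N: 2 × 924 = 1848
  O-H: 12 × 477 = 5724
  Σ(formed) = 7572 kJ
ΔH = Σ(broken) − Σ(formed) = 6342 − 7572 = −1230 kJ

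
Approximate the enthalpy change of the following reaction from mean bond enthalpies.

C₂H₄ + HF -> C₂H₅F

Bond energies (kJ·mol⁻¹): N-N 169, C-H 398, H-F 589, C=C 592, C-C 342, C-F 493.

Bonds broken (reactants):
  C-H: 4 × 398 = 1592
  C=C: 1 × 592 = 592
  H-F: 1 × 589 = 589
  Σ(broken) = 2773 kJ
Bonds formed (products):
  C-C: 1 × 342 = 342
  C-F: 1 × 493 = 493
  C-H: 5 × 398 = 1990
  Σ(formed) = 2825 kJ
ΔH = Σ(broken) − Σ(formed) = 2773 − 2825 = −52 kJ

ΔH ≈ −52 kJ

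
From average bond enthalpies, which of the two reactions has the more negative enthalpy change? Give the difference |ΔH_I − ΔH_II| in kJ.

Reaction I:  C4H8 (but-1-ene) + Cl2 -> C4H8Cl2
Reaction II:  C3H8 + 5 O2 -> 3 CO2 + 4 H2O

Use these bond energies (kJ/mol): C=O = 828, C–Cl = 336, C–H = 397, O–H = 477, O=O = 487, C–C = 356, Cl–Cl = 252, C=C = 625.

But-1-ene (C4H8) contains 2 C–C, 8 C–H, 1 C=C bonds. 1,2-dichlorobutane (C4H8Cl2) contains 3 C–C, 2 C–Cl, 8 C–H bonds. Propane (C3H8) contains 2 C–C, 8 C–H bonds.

Reaction II, by 2310 kJ

Reaction I:
  Bonds broken (reactants):
    C–C: 2 × 356 = 712
    C–H: 8 × 397 = 3176
    C=C: 1 × 625 = 625
    Cl–Cl: 1 × 252 = 252
    Σ(broken) = 4765 kJ
  Bonds formed (products):
    C–C: 3 × 356 = 1068
    C–Cl: 2 × 336 = 672
    C–H: 8 × 397 = 3176
    Σ(formed) = 4916 kJ
  ΔH_I = 4765 − 4916 = −151 kJ
Reaction II:
  Bonds broken (reactants):
    C–C: 2 × 356 = 712
    C–H: 8 × 397 = 3176
    O=O: 5 × 487 = 2435
    Σ(broken) = 6323 kJ
  Bonds formed (products):
    C=O: 6 × 828 = 4968
    O–H: 8 × 477 = 3816
    Σ(formed) = 8784 kJ
  ΔH_II = 6323 − 8784 = −2461 kJ
ΔH_I − ΔH_II = +2310 kJ, so reaction II has the more negative ΔH; |ΔH_I − ΔH_II| = 2310 kJ.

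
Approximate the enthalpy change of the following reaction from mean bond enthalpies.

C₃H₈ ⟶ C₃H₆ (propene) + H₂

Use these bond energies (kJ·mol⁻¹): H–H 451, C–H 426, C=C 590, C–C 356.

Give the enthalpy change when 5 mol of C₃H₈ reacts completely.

Bonds broken (reactants):
  C–C: 2 × 356 = 712
  C–H: 8 × 426 = 3408
  Σ(broken) = 4120 kJ
Bonds formed (products):
  C–C: 1 × 356 = 356
  C–H: 6 × 426 = 2556
  C=C: 1 × 590 = 590
  H–H: 1 × 451 = 451
  Σ(formed) = 3953 kJ
ΔH = Σ(broken) − Σ(formed) = 4120 − 3953 = +167 kJ
For 5× the reaction as written: 5 × (+167) = +835 kJ

ΔH = +835 kJ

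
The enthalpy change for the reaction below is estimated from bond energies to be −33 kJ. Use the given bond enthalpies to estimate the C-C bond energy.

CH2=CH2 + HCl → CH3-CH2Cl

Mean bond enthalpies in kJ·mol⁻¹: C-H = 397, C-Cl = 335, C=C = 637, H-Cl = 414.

Let D be the C-C bond energy.
Σ(broken) = 4×397 + 1×637 + 1×414 = 2639
Σ(formed) = 1×D + 1×335 + 5×397 = 2320 + D
ΔH = Σ(broken) − Σ(formed) = (2639) − (2320 + D) = +319 − D
Setting this equal to −33 kJ gives D = 352 kJ/mol.

D(C-C) ≈ 352 kJ/mol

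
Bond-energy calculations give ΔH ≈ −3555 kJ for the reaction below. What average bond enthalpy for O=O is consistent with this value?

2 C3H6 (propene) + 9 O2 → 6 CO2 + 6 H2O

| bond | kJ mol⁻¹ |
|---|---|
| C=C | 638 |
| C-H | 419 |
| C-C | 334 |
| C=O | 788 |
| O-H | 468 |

Let D be the O=O bond energy.
Σ(broken) = 2×334 + 12×419 + 2×638 + 9×D = 6972 + 9D
Σ(formed) = 12×788 + 12×468 = 15072
ΔH = Σ(broken) − Σ(formed) = (6972 + 9D) − (15072) = −8100 + 9D
Setting this equal to −3555 kJ gives 9D = 4545, so D = 505 kJ/mol.

D(O=O) ≈ 505 kJ/mol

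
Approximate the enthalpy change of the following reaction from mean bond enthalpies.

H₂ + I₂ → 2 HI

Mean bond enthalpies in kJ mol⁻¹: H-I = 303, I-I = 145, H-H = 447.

Bonds broken (reactants):
  H-H: 1 × 447 = 447
  I-I: 1 × 145 = 145
  Σ(broken) = 592 kJ
Bonds formed (products):
  H-I: 2 × 303 = 606
  Σ(formed) = 606 kJ
ΔH = Σ(broken) − Σ(formed) = 592 − 606 = −14 kJ

ΔH ≈ −14 kJ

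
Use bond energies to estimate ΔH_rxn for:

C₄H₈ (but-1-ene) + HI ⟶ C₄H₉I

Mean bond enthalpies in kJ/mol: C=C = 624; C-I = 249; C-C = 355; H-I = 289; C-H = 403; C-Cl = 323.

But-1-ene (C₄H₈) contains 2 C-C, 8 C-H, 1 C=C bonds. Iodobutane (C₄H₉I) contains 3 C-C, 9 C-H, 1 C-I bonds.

Bonds broken (reactants):
  C-C: 2 × 355 = 710
  C-H: 8 × 403 = 3224
  C=C: 1 × 624 = 624
  H-I: 1 × 289 = 289
  Σ(broken) = 4847 kJ
Bonds formed (products):
  C-C: 3 × 355 = 1065
  C-H: 9 × 403 = 3627
  C-I: 1 × 249 = 249
  Σ(formed) = 4941 kJ
ΔH = Σ(broken) − Σ(formed) = 4847 − 4941 = −94 kJ

ΔH ≈ −94 kJ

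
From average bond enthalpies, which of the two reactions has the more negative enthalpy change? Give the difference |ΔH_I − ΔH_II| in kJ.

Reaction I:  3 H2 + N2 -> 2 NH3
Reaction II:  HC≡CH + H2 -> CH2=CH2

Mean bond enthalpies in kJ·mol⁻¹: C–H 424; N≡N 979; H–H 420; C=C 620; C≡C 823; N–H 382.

Reaction I:
  Bonds broken (reactants):
    H–H: 3 × 420 = 1260
    N≡N: 1 × 979 = 979
    Σ(broken) = 2239 kJ
  Bonds formed (products):
    N–H: 6 × 382 = 2292
    Σ(formed) = 2292 kJ
  ΔH_I = 2239 − 2292 = −53 kJ
Reaction II:
  Bonds broken (reactants):
    C≡C: 1 × 823 = 823
    C–H: 2 × 424 = 848
    H–H: 1 × 420 = 420
    Σ(broken) = 2091 kJ
  Bonds formed (products):
    C–H: 4 × 424 = 1696
    C=C: 1 × 620 = 620
    Σ(formed) = 2316 kJ
  ΔH_II = 2091 − 2316 = −225 kJ
ΔH_I − ΔH_II = +172 kJ, so reaction II has the more negative ΔH; |ΔH_I − ΔH_II| = 172 kJ.

Reaction II, by 172 kJ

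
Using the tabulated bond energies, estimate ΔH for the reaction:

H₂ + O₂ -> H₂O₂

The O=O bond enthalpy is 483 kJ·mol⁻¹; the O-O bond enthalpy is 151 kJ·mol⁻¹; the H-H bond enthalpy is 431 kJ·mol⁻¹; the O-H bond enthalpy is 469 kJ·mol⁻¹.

Bonds broken (reactants):
  H-H: 1 × 431 = 431
  O=O: 1 × 483 = 483
  Σ(broken) = 914 kJ
Bonds formed (products):
  O-H: 2 × 469 = 938
  O-O: 1 × 151 = 151
  Σ(formed) = 1089 kJ
ΔH = Σ(broken) − Σ(formed) = 914 − 1089 = −175 kJ

ΔH ≈ −175 kJ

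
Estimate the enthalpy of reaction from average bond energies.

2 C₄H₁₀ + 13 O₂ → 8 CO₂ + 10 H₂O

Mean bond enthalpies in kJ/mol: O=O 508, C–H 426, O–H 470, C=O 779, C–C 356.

ΔH ≈ −4604 kJ

Bonds broken (reactants):
  C–C: 6 × 356 = 2136
  C–H: 20 × 426 = 8520
  O=O: 13 × 508 = 6604
  Σ(broken) = 17260 kJ
Bonds formed (products):
  C=O: 16 × 779 = 12464
  O–H: 20 × 470 = 9400
  Σ(formed) = 21864 kJ
ΔH = Σ(broken) − Σ(formed) = 17260 − 21864 = −4604 kJ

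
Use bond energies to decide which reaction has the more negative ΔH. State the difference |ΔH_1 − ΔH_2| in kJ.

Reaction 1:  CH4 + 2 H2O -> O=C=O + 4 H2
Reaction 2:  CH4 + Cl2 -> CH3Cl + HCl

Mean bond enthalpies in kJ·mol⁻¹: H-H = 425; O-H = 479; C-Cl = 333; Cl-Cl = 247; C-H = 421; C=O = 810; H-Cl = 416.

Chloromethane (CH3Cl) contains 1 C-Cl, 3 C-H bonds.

Reaction 1:
  Bonds broken (reactants):
    C-H: 4 × 421 = 1684
    O-H: 4 × 479 = 1916
    Σ(broken) = 3600 kJ
  Bonds formed (products):
    C=O: 2 × 810 = 1620
    H-H: 4 × 425 = 1700
    Σ(formed) = 3320 kJ
  ΔH_1 = 3600 − 3320 = +280 kJ
Reaction 2:
  Bonds broken (reactants):
    C-H: 4 × 421 = 1684
    Cl-Cl: 1 × 247 = 247
    Σ(broken) = 1931 kJ
  Bonds formed (products):
    C-Cl: 1 × 333 = 333
    C-H: 3 × 421 = 1263
    H-Cl: 1 × 416 = 416
    Σ(formed) = 2012 kJ
  ΔH_2 = 1931 − 2012 = −81 kJ
ΔH_1 − ΔH_2 = +361 kJ, so reaction 2 has the more negative ΔH; |ΔH_1 − ΔH_2| = 361 kJ.

Reaction 2, by 361 kJ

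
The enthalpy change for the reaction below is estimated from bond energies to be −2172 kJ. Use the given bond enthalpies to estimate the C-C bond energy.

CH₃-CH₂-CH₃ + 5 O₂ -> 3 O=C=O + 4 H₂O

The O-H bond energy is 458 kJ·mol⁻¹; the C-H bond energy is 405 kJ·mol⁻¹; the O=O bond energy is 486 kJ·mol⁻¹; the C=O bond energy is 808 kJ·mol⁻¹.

Let D be the C-C bond energy.
Σ(broken) = 2×D + 8×405 + 5×486 = 5670 + 2D
Σ(formed) = 6×808 + 8×458 = 8512
ΔH = Σ(broken) − Σ(formed) = (5670 + 2D) − (8512) = −2842 + 2D
Setting this equal to −2172 kJ gives 2D = 670, so D = 335 kJ/mol.

D(C-C) ≈ 335 kJ/mol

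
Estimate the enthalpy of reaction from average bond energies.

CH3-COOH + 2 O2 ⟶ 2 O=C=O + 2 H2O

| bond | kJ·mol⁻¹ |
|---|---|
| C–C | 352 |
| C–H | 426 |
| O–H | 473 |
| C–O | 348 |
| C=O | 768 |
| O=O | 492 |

ΔH ≈ −761 kJ

Bonds broken (reactants):
  C–C: 1 × 352 = 352
  C–H: 3 × 426 = 1278
  C–O: 1 × 348 = 348
  C=O: 1 × 768 = 768
  O–H: 1 × 473 = 473
  O=O: 2 × 492 = 984
  Σ(broken) = 4203 kJ
Bonds formed (products):
  C=O: 4 × 768 = 3072
  O–H: 4 × 473 = 1892
  Σ(formed) = 4964 kJ
ΔH = Σ(broken) − Σ(formed) = 4203 − 4964 = −761 kJ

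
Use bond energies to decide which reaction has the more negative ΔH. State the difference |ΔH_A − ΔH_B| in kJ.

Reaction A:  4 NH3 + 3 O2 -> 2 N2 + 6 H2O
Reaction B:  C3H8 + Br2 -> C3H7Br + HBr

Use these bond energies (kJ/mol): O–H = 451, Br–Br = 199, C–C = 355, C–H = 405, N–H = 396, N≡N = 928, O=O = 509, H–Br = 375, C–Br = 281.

Reaction A, by 937 kJ

Reaction A:
  Bonds broken (reactants):
    N–H: 12 × 396 = 4752
    O=O: 3 × 509 = 1527
    Σ(broken) = 6279 kJ
  Bonds formed (products):
    N≡N: 2 × 928 = 1856
    O–H: 12 × 451 = 5412
    Σ(formed) = 7268 kJ
  ΔH_A = 6279 − 7268 = −989 kJ
Reaction B:
  Bonds broken (reactants):
    Br–Br: 1 × 199 = 199
    C–C: 2 × 355 = 710
    C–H: 8 × 405 = 3240
    Σ(broken) = 4149 kJ
  Bonds formed (products):
    C–Br: 1 × 281 = 281
    C–C: 2 × 355 = 710
    C–H: 7 × 405 = 2835
    H–Br: 1 × 375 = 375
    Σ(formed) = 4201 kJ
  ΔH_B = 4149 − 4201 = −52 kJ
ΔH_A − ΔH_B = −937 kJ, so reaction A has the more negative ΔH; |ΔH_A − ΔH_B| = 937 kJ.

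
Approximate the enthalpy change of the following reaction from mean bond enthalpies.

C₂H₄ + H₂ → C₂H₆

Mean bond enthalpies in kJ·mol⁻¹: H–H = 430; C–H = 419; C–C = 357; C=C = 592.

ΔH ≈ −173 kJ

Bonds broken (reactants):
  C–H: 4 × 419 = 1676
  C=C: 1 × 592 = 592
  H–H: 1 × 430 = 430
  Σ(broken) = 2698 kJ
Bonds formed (products):
  C–C: 1 × 357 = 357
  C–H: 6 × 419 = 2514
  Σ(formed) = 2871 kJ
ΔH = Σ(broken) − Σ(formed) = 2698 − 2871 = −173 kJ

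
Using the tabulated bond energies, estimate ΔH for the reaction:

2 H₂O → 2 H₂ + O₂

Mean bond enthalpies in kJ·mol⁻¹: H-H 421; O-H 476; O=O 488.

Bonds broken (reactants):
  O-H: 4 × 476 = 1904
  Σ(broken) = 1904 kJ
Bonds formed (products):
  H-H: 2 × 421 = 842
  O=O: 1 × 488 = 488
  Σ(formed) = 1330 kJ
ΔH = Σ(broken) − Σ(formed) = 1904 − 1330 = +574 kJ

ΔH ≈ +574 kJ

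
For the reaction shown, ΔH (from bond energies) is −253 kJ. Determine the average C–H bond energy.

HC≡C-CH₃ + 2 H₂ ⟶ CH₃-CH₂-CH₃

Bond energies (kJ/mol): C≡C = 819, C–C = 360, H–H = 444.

Let D be the C–H bond energy.
Σ(broken) = 1×819 + 1×360 + 4×D + 2×444 = 2067 + 4D
Σ(formed) = 2×360 + 8×D = 720 + 8D
ΔH = Σ(broken) − Σ(formed) = (2067 + 4D) − (720 + 8D) = +1347 − 4D
Setting this equal to −253 kJ gives 4D = 1600, so D = 400 kJ/mol.

D(C–H) ≈ 400 kJ/mol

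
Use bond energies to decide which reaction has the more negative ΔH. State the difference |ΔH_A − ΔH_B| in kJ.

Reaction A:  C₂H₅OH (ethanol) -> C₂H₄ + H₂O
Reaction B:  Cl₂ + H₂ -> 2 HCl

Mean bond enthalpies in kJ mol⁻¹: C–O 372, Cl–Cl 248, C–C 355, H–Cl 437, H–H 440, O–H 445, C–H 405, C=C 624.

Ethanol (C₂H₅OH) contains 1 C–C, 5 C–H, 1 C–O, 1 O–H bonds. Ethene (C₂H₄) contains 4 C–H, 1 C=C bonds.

Reaction B, by 249 kJ

Reaction A:
  Bonds broken (reactants):
    C–C: 1 × 355 = 355
    C–H: 5 × 405 = 2025
    C–O: 1 × 372 = 372
    O–H: 1 × 445 = 445
    Σ(broken) = 3197 kJ
  Bonds formed (products):
    C–H: 4 × 405 = 1620
    C=C: 1 × 624 = 624
    O–H: 2 × 445 = 890
    Σ(formed) = 3134 kJ
  ΔH_A = 3197 − 3134 = +63 kJ
Reaction B:
  Bonds broken (reactants):
    Cl–Cl: 1 × 248 = 248
    H–H: 1 × 440 = 440
    Σ(broken) = 688 kJ
  Bonds formed (products):
    H–Cl: 2 × 437 = 874
    Σ(formed) = 874 kJ
  ΔH_B = 688 − 874 = −186 kJ
ΔH_A − ΔH_B = +249 kJ, so reaction B has the more negative ΔH; |ΔH_A − ΔH_B| = 249 kJ.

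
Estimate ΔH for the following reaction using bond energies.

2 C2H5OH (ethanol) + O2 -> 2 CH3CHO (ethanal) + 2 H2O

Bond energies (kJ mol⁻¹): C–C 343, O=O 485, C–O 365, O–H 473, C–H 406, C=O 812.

Bonds broken (reactants):
  C–C: 2 × 343 = 686
  C–H: 10 × 406 = 4060
  C–O: 2 × 365 = 730
  O–H: 2 × 473 = 946
  O=O: 1 × 485 = 485
  Σ(broken) = 6907 kJ
Bonds formed (products):
  C–C: 2 × 343 = 686
  C–H: 8 × 406 = 3248
  C=O: 2 × 812 = 1624
  O–H: 4 × 473 = 1892
  Σ(formed) = 7450 kJ
ΔH = Σ(broken) − Σ(formed) = 6907 − 7450 = −543 kJ

ΔH ≈ −543 kJ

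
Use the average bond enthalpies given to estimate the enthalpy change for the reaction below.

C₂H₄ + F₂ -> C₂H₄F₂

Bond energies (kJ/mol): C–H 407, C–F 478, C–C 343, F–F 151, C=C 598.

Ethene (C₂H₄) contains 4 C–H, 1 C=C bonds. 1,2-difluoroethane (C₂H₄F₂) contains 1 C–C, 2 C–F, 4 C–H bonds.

Bonds broken (reactants):
  C–H: 4 × 407 = 1628
  C=C: 1 × 598 = 598
  F–F: 1 × 151 = 151
  Σ(broken) = 2377 kJ
Bonds formed (products):
  C–C: 1 × 343 = 343
  C–F: 2 × 478 = 956
  C–H: 4 × 407 = 1628
  Σ(formed) = 2927 kJ
ΔH = Σ(broken) − Σ(formed) = 2377 − 2927 = −550 kJ

ΔH ≈ −550 kJ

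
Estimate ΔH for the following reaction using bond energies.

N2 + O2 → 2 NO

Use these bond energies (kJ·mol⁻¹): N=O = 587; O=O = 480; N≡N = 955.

ΔH ≈ +261 kJ

Bonds broken (reactants):
  N≡N: 1 × 955 = 955
  O=O: 1 × 480 = 480
  Σ(broken) = 1435 kJ
Bonds formed (products):
  N=O: 2 × 587 = 1174
  Σ(formed) = 1174 kJ
ΔH = Σ(broken) − Σ(formed) = 1435 − 1174 = +261 kJ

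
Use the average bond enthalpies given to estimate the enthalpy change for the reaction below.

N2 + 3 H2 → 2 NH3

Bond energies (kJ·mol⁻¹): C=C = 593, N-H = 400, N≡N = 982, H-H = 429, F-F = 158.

Bonds broken (reactants):
  H-H: 3 × 429 = 1287
  N≡N: 1 × 982 = 982
  Σ(broken) = 2269 kJ
Bonds formed (products):
  N-H: 6 × 400 = 2400
  Σ(formed) = 2400 kJ
ΔH = Σ(broken) − Σ(formed) = 2269 − 2400 = −131 kJ

ΔH ≈ −131 kJ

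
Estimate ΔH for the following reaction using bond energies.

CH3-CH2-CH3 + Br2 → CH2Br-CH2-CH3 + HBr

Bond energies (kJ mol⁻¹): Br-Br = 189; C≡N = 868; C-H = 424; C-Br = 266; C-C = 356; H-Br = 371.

Bonds broken (reactants):
  Br-Br: 1 × 189 = 189
  C-C: 2 × 356 = 712
  C-H: 8 × 424 = 3392
  Σ(broken) = 4293 kJ
Bonds formed (products):
  C-Br: 1 × 266 = 266
  C-C: 2 × 356 = 712
  C-H: 7 × 424 = 2968
  H-Br: 1 × 371 = 371
  Σ(formed) = 4317 kJ
ΔH = Σ(broken) − Σ(formed) = 4293 − 4317 = −24 kJ

ΔH ≈ −24 kJ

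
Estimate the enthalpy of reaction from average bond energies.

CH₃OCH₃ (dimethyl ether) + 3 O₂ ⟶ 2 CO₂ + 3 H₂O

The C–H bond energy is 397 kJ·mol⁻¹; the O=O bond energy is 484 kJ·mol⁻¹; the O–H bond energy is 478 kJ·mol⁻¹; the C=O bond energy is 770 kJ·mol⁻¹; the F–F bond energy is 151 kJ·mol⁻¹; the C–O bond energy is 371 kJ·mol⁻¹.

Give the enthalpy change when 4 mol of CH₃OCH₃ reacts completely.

ΔH = −5488 kJ

Bonds broken (reactants):
  C–H: 6 × 397 = 2382
  C–O: 2 × 371 = 742
  O=O: 3 × 484 = 1452
  Σ(broken) = 4576 kJ
Bonds formed (products):
  C=O: 4 × 770 = 3080
  O–H: 6 × 478 = 2868
  Σ(formed) = 5948 kJ
ΔH = Σ(broken) − Σ(formed) = 4576 − 5948 = −1372 kJ
For 4× the reaction as written: 4 × (−1372) = −5488 kJ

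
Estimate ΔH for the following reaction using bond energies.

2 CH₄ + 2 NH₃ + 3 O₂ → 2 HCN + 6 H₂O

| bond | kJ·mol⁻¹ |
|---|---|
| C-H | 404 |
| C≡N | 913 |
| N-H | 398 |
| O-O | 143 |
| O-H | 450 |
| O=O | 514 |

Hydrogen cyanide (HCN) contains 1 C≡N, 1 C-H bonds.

Bonds broken (reactants):
  C-H: 8 × 404 = 3232
  N-H: 6 × 398 = 2388
  O=O: 3 × 514 = 1542
  Σ(broken) = 7162 kJ
Bonds formed (products):
  C≡N: 2 × 913 = 1826
  C-H: 2 × 404 = 808
  O-H: 12 × 450 = 5400
  Σ(formed) = 8034 kJ
ΔH = Σ(broken) − Σ(formed) = 7162 − 8034 = −872 kJ

ΔH ≈ −872 kJ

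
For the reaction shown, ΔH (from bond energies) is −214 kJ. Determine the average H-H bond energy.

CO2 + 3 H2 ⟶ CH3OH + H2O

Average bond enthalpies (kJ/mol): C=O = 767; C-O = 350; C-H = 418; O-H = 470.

D(H-H) ≈ 422 kJ/mol

Let D be the H-H bond energy.
Σ(broken) = 2×767 + 3×D = 1534 + 3D
Σ(formed) = 3×418 + 1×350 + 3×470 = 3014
ΔH = Σ(broken) − Σ(formed) = (1534 + 3D) − (3014) = −1480 + 3D
Setting this equal to −214 kJ gives 3D = 1266, so D = 422 kJ/mol.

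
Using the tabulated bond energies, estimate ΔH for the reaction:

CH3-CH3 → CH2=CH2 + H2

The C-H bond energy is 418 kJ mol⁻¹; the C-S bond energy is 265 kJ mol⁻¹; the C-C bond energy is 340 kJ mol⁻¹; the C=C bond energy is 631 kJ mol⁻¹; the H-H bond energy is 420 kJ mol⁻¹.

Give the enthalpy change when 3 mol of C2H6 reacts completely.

Bonds broken (reactants):
  C-C: 1 × 340 = 340
  C-H: 6 × 418 = 2508
  Σ(broken) = 2848 kJ
Bonds formed (products):
  C-H: 4 × 418 = 1672
  C=C: 1 × 631 = 631
  H-H: 1 × 420 = 420
  Σ(formed) = 2723 kJ
ΔH = Σ(broken) − Σ(formed) = 2848 − 2723 = +125 kJ
For 3× the reaction as written: 3 × (+125) = +375 kJ

ΔH = +375 kJ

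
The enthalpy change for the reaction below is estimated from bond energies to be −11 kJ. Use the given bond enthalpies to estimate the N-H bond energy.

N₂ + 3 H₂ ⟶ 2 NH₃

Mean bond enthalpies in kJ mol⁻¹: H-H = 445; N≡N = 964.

Let D be the N-H bond energy.
Σ(broken) = 3×445 + 1×964 = 2299
Σ(formed) = 6×D = 6D
ΔH = Σ(broken) − Σ(formed) = (2299) − (6D) = +2299 − 6D
Setting this equal to −11 kJ gives 6D = 2310, so D = 385 kJ/mol.

D(N-H) ≈ 385 kJ/mol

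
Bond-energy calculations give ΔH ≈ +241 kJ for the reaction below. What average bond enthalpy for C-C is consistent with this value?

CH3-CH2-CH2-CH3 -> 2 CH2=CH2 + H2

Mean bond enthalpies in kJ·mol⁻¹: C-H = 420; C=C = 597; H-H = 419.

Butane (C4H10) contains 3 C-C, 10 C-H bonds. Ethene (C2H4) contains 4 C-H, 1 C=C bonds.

D(C-C) ≈ 338 kJ/mol

Let D be the C-C bond energy.
Σ(broken) = 3×D + 10×420 = 4200 + 3D
Σ(formed) = 8×420 + 2×597 + 1×419 = 4973
ΔH = Σ(broken) − Σ(formed) = (4200 + 3D) − (4973) = −773 + 3D
Setting this equal to +241 kJ gives 3D = 1014, so D = 338 kJ/mol.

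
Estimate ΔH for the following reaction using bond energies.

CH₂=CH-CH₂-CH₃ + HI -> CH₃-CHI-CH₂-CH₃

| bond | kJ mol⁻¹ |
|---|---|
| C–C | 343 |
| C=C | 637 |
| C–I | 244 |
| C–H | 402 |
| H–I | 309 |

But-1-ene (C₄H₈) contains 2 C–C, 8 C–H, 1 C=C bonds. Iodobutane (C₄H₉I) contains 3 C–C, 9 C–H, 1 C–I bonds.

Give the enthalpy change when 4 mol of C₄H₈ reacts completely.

ΔH = −172 kJ

Bonds broken (reactants):
  C–C: 2 × 343 = 686
  C–H: 8 × 402 = 3216
  C=C: 1 × 637 = 637
  H–I: 1 × 309 = 309
  Σ(broken) = 4848 kJ
Bonds formed (products):
  C–C: 3 × 343 = 1029
  C–H: 9 × 402 = 3618
  C–I: 1 × 244 = 244
  Σ(formed) = 4891 kJ
ΔH = Σ(broken) − Σ(formed) = 4848 − 4891 = −43 kJ
For 4× the reaction as written: 4 × (−43) = −172 kJ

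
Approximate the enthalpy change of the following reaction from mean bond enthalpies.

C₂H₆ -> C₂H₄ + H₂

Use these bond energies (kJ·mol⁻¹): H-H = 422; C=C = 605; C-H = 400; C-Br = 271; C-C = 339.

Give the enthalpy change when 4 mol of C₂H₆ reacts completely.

Bonds broken (reactants):
  C-C: 1 × 339 = 339
  C-H: 6 × 400 = 2400
  Σ(broken) = 2739 kJ
Bonds formed (products):
  C-H: 4 × 400 = 1600
  C=C: 1 × 605 = 605
  H-H: 1 × 422 = 422
  Σ(formed) = 2627 kJ
ΔH = Σ(broken) − Σ(formed) = 2739 − 2627 = +112 kJ
For 4× the reaction as written: 4 × (+112) = +448 kJ

ΔH = +448 kJ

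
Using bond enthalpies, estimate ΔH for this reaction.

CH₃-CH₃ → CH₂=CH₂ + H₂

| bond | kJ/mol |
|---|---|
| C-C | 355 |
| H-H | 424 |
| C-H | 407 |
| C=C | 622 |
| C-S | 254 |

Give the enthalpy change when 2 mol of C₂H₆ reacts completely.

ΔH = +246 kJ

Bonds broken (reactants):
  C-C: 1 × 355 = 355
  C-H: 6 × 407 = 2442
  Σ(broken) = 2797 kJ
Bonds formed (products):
  C-H: 4 × 407 = 1628
  C=C: 1 × 622 = 622
  H-H: 1 × 424 = 424
  Σ(formed) = 2674 kJ
ΔH = Σ(broken) − Σ(formed) = 2797 − 2674 = +123 kJ
For 2× the reaction as written: 2 × (+123) = +246 kJ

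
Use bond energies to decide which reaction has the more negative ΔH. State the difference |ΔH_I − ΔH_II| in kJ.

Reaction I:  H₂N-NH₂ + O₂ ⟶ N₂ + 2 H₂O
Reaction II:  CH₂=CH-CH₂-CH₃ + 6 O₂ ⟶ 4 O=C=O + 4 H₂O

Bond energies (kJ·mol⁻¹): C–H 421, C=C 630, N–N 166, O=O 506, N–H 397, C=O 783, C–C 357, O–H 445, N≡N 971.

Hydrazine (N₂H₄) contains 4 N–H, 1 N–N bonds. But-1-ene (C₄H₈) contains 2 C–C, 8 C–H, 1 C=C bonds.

Reaction II, by 1585 kJ

Reaction I:
  Bonds broken (reactants):
    N–H: 4 × 397 = 1588
    N–N: 1 × 166 = 166
    O=O: 1 × 506 = 506
    Σ(broken) = 2260 kJ
  Bonds formed (products):
    N≡N: 1 × 971 = 971
    O–H: 4 × 445 = 1780
    Σ(formed) = 2751 kJ
  ΔH_I = 2260 − 2751 = −491 kJ
Reaction II:
  Bonds broken (reactants):
    C–C: 2 × 357 = 714
    C–H: 8 × 421 = 3368
    C=C: 1 × 630 = 630
    O=O: 6 × 506 = 3036
    Σ(broken) = 7748 kJ
  Bonds formed (products):
    C=O: 8 × 783 = 6264
    O–H: 8 × 445 = 3560
    Σ(formed) = 9824 kJ
  ΔH_II = 7748 − 9824 = −2076 kJ
ΔH_I − ΔH_II = +1585 kJ, so reaction II has the more negative ΔH; |ΔH_I − ΔH_II| = 1585 kJ.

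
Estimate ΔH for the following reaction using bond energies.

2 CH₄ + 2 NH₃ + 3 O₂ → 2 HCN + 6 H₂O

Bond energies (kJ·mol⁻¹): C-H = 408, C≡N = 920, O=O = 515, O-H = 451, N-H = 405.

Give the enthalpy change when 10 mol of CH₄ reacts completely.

Bonds broken (reactants):
  C-H: 8 × 408 = 3264
  N-H: 6 × 405 = 2430
  O=O: 3 × 515 = 1545
  Σ(broken) = 7239 kJ
Bonds formed (products):
  C≡N: 2 × 920 = 1840
  C-H: 2 × 408 = 816
  O-H: 12 × 451 = 5412
  Σ(formed) = 8068 kJ
ΔH = Σ(broken) − Σ(formed) = 7239 − 8068 = −829 kJ
For 5× the reaction as written: 5 × (−829) = −4145 kJ

ΔH = −4145 kJ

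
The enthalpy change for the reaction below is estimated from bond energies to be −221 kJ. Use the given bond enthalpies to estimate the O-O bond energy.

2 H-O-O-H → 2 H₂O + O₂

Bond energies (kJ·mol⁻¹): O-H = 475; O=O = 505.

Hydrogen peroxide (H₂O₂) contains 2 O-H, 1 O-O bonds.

Let D be the O-O bond energy.
Σ(broken) = 4×475 + 2×D = 1900 + 2D
Σ(formed) = 4×475 + 1×505 = 2405
ΔH = Σ(broken) − Σ(formed) = (1900 + 2D) − (2405) = −505 + 2D
Setting this equal to −221 kJ gives 2D = 284, so D = 142 kJ/mol.

D(O-O) ≈ 142 kJ/mol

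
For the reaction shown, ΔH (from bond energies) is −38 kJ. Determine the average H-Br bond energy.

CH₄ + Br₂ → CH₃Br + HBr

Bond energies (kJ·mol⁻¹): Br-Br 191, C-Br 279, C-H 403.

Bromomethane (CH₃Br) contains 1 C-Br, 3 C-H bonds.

D(H-Br) ≈ 353 kJ/mol

Let D be the H-Br bond energy.
Σ(broken) = 1×191 + 4×403 = 1803
Σ(formed) = 1×279 + 3×403 + 1×D = 1488 + D
ΔH = Σ(broken) − Σ(formed) = (1803) − (1488 + D) = +315 − D
Setting this equal to −38 kJ gives D = 353 kJ/mol.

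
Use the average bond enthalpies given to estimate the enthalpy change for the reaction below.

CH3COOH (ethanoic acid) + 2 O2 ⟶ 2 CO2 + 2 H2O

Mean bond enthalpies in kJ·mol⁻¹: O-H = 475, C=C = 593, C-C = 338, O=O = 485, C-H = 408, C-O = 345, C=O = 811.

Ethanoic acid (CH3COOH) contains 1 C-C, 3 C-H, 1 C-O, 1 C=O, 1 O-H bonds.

ΔH ≈ −981 kJ

Bonds broken (reactants):
  C-C: 1 × 338 = 338
  C-H: 3 × 408 = 1224
  C-O: 1 × 345 = 345
  C=O: 1 × 811 = 811
  O-H: 1 × 475 = 475
  O=O: 2 × 485 = 970
  Σ(broken) = 4163 kJ
Bonds formed (products):
  C=O: 4 × 811 = 3244
  O-H: 4 × 475 = 1900
  Σ(formed) = 5144 kJ
ΔH = Σ(broken) − Σ(formed) = 4163 − 5144 = −981 kJ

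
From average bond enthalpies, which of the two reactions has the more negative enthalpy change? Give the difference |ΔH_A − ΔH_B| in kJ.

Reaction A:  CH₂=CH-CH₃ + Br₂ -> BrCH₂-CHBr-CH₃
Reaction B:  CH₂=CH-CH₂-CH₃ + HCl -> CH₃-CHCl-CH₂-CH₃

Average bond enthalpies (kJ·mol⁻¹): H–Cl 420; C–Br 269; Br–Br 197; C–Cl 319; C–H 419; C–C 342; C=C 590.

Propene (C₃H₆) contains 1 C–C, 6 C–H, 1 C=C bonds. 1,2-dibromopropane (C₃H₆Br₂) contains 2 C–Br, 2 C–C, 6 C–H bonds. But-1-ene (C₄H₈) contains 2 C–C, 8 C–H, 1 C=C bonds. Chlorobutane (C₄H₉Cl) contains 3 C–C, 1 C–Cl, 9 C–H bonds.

Reaction A:
  Bonds broken (reactants):
    Br–Br: 1 × 197 = 197
    C–C: 1 × 342 = 342
    C–H: 6 × 419 = 2514
    C=C: 1 × 590 = 590
    Σ(broken) = 3643 kJ
  Bonds formed (products):
    C–Br: 2 × 269 = 538
    C–C: 2 × 342 = 684
    C–H: 6 × 419 = 2514
    Σ(formed) = 3736 kJ
  ΔH_A = 3643 − 3736 = −93 kJ
Reaction B:
  Bonds broken (reactants):
    C–C: 2 × 342 = 684
    C–H: 8 × 419 = 3352
    C=C: 1 × 590 = 590
    H–Cl: 1 × 420 = 420
    Σ(broken) = 5046 kJ
  Bonds formed (products):
    C–C: 3 × 342 = 1026
    C–Cl: 1 × 319 = 319
    C–H: 9 × 419 = 3771
    Σ(formed) = 5116 kJ
  ΔH_B = 5046 − 5116 = −70 kJ
ΔH_A − ΔH_B = −23 kJ, so reaction A has the more negative ΔH; |ΔH_A − ΔH_B| = 23 kJ.

Reaction A, by 23 kJ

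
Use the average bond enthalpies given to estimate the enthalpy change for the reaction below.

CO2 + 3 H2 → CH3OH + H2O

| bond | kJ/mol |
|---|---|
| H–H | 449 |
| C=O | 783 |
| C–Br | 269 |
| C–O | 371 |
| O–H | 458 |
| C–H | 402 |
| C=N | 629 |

Bonds broken (reactants):
  C=O: 2 × 783 = 1566
  H–H: 3 × 449 = 1347
  Σ(broken) = 2913 kJ
Bonds formed (products):
  C–H: 3 × 402 = 1206
  C–O: 1 × 371 = 371
  O–H: 3 × 458 = 1374
  Σ(formed) = 2951 kJ
ΔH = Σ(broken) − Σ(formed) = 2913 − 2951 = −38 kJ

ΔH ≈ −38 kJ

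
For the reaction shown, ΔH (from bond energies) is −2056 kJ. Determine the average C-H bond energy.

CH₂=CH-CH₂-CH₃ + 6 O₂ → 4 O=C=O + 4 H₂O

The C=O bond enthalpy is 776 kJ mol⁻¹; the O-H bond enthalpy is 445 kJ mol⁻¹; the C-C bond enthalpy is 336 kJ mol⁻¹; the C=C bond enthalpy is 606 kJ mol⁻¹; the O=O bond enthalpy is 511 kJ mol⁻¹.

D(C-H) ≈ 421 kJ/mol

Let D be the C-H bond energy.
Σ(broken) = 2×336 + 8×D + 1×606 + 6×511 = 4344 + 8D
Σ(formed) = 8×776 + 8×445 = 9768
ΔH = Σ(broken) − Σ(formed) = (4344 + 8D) − (9768) = −5424 + 8D
Setting this equal to −2056 kJ gives 8D = 3368, so D = 421 kJ/mol.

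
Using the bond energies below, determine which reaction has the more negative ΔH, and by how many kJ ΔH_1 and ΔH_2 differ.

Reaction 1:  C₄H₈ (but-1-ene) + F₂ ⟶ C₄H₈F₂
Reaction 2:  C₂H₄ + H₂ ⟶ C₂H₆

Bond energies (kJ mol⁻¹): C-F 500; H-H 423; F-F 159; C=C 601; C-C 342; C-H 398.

Reaction 1:
  Bonds broken (reactants):
    C-C: 2 × 342 = 684
    C-H: 8 × 398 = 3184
    C=C: 1 × 601 = 601
    F-F: 1 × 159 = 159
    Σ(broken) = 4628 kJ
  Bonds formed (products):
    C-C: 3 × 342 = 1026
    C-F: 2 × 500 = 1000
    C-H: 8 × 398 = 3184
    Σ(formed) = 5210 kJ
  ΔH_1 = 4628 − 5210 = −582 kJ
Reaction 2:
  Bonds broken (reactants):
    C-H: 4 × 398 = 1592
    C=C: 1 × 601 = 601
    H-H: 1 × 423 = 423
    Σ(broken) = 2616 kJ
  Bonds formed (products):
    C-C: 1 × 342 = 342
    C-H: 6 × 398 = 2388
    Σ(formed) = 2730 kJ
  ΔH_2 = 2616 − 2730 = −114 kJ
ΔH_1 − ΔH_2 = −468 kJ, so reaction 1 has the more negative ΔH; |ΔH_1 − ΔH_2| = 468 kJ.

Reaction 1, by 468 kJ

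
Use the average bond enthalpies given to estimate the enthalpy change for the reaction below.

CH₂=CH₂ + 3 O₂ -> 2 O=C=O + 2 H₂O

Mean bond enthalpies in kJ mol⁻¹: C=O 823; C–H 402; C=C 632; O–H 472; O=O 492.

ΔH ≈ −1464 kJ

Bonds broken (reactants):
  C–H: 4 × 402 = 1608
  C=C: 1 × 632 = 632
  O=O: 3 × 492 = 1476
  Σ(broken) = 3716 kJ
Bonds formed (products):
  C=O: 4 × 823 = 3292
  O–H: 4 × 472 = 1888
  Σ(formed) = 5180 kJ
ΔH = Σ(broken) − Σ(formed) = 3716 − 5180 = −1464 kJ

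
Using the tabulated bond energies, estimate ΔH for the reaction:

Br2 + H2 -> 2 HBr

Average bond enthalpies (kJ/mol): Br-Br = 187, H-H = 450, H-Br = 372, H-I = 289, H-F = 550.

Bonds broken (reactants):
  Br-Br: 1 × 187 = 187
  H-H: 1 × 450 = 450
  Σ(broken) = 637 kJ
Bonds formed (products):
  H-Br: 2 × 372 = 744
  Σ(formed) = 744 kJ
ΔH = Σ(broken) − Σ(formed) = 637 − 744 = −107 kJ

ΔH ≈ −107 kJ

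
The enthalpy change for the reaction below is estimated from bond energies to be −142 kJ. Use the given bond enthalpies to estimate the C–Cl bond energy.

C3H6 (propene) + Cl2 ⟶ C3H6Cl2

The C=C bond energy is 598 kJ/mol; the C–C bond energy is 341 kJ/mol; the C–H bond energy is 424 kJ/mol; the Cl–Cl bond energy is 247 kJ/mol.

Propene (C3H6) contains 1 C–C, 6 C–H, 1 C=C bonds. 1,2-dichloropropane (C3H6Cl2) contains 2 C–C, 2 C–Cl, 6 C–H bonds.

D(C–Cl) ≈ 323 kJ/mol

Let D be the C–Cl bond energy.
Σ(broken) = 1×341 + 6×424 + 1×598 + 1×247 = 3730
Σ(formed) = 2×341 + 2×D + 6×424 = 3226 + 2D
ΔH = Σ(broken) − Σ(formed) = (3730) − (3226 + 2D) = +504 − 2D
Setting this equal to −142 kJ gives 2D = 646, so D = 323 kJ/mol.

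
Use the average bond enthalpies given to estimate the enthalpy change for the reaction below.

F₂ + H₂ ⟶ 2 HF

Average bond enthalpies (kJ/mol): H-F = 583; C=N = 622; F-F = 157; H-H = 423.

ΔH ≈ −586 kJ

Bonds broken (reactants):
  F-F: 1 × 157 = 157
  H-H: 1 × 423 = 423
  Σ(broken) = 580 kJ
Bonds formed (products):
  H-F: 2 × 583 = 1166
  Σ(formed) = 1166 kJ
ΔH = Σ(broken) − Σ(formed) = 580 − 1166 = −586 kJ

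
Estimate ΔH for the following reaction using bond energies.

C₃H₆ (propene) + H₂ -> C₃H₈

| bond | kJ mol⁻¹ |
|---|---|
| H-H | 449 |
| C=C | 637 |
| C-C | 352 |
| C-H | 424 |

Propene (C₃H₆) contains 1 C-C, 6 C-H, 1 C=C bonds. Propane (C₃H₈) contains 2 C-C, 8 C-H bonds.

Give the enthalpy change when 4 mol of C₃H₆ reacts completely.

Bonds broken (reactants):
  C-C: 1 × 352 = 352
  C-H: 6 × 424 = 2544
  C=C: 1 × 637 = 637
  H-H: 1 × 449 = 449
  Σ(broken) = 3982 kJ
Bonds formed (products):
  C-C: 2 × 352 = 704
  C-H: 8 × 424 = 3392
  Σ(formed) = 4096 kJ
ΔH = Σ(broken) − Σ(formed) = 3982 − 4096 = −114 kJ
For 4× the reaction as written: 4 × (−114) = −456 kJ

ΔH = −456 kJ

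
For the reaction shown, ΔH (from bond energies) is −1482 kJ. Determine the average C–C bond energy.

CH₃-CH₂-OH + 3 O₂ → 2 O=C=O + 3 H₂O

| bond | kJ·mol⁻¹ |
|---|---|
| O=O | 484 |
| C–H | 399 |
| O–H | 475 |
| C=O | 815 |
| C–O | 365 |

Let D be the C–C bond energy.
Σ(broken) = 1×D + 5×399 + 1×365 + 1×475 + 3×484 = 4287 + D
Σ(formed) = 4×815 + 6×475 = 6110
ΔH = Σ(broken) − Σ(formed) = (4287 + D) − (6110) = −1823 + D
Setting this equal to −1482 kJ gives D = 341 kJ/mol.

D(C–C) ≈ 341 kJ/mol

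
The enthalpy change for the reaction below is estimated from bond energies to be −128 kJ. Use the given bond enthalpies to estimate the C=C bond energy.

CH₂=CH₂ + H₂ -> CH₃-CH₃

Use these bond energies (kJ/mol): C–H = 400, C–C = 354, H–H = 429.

Let D be the C=C bond energy.
Σ(broken) = 4×400 + 1×D + 1×429 = 2029 + D
Σ(formed) = 1×354 + 6×400 = 2754
ΔH = Σ(broken) − Σ(formed) = (2029 + D) − (2754) = −725 + D
Setting this equal to −128 kJ gives D = 597 kJ/mol.

D(C=C) ≈ 597 kJ/mol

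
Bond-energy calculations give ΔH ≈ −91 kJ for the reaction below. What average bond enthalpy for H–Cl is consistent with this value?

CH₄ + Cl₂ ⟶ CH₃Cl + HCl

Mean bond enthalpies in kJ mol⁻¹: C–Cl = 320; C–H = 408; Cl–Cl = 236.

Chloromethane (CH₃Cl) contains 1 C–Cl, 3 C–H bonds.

D(H–Cl) ≈ 415 kJ/mol

Let D be the H–Cl bond energy.
Σ(broken) = 4×408 + 1×236 = 1868
Σ(formed) = 1×320 + 3×408 + 1×D = 1544 + D
ΔH = Σ(broken) − Σ(formed) = (1868) − (1544 + D) = +324 − D
Setting this equal to −91 kJ gives D = 415 kJ/mol.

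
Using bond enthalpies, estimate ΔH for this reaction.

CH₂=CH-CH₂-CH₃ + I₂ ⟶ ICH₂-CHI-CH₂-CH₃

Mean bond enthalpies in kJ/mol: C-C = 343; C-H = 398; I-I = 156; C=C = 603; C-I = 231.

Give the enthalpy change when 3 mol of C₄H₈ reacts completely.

ΔH = −138 kJ

Bonds broken (reactants):
  C-C: 2 × 343 = 686
  C-H: 8 × 398 = 3184
  C=C: 1 × 603 = 603
  I-I: 1 × 156 = 156
  Σ(broken) = 4629 kJ
Bonds formed (products):
  C-C: 3 × 343 = 1029
  C-H: 8 × 398 = 3184
  C-I: 2 × 231 = 462
  Σ(formed) = 4675 kJ
ΔH = Σ(broken) − Σ(formed) = 4629 − 4675 = −46 kJ
For 3× the reaction as written: 3 × (−46) = −138 kJ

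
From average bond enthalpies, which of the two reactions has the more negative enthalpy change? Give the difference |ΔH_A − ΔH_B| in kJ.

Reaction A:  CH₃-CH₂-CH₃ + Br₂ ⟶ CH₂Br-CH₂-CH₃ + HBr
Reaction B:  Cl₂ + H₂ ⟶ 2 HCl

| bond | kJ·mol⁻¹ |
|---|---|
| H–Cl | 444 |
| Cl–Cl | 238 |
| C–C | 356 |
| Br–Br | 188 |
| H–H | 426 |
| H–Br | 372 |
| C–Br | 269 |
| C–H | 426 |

Reaction B, by 197 kJ

Reaction A:
  Bonds broken (reactants):
    Br–Br: 1 × 188 = 188
    C–C: 2 × 356 = 712
    C–H: 8 × 426 = 3408
    Σ(broken) = 4308 kJ
  Bonds formed (products):
    C–Br: 1 × 269 = 269
    C–C: 2 × 356 = 712
    C–H: 7 × 426 = 2982
    H–Br: 1 × 372 = 372
    Σ(formed) = 4335 kJ
  ΔH_A = 4308 − 4335 = −27 kJ
Reaction B:
  Bonds broken (reactants):
    Cl–Cl: 1 × 238 = 238
    H–H: 1 × 426 = 426
    Σ(broken) = 664 kJ
  Bonds formed (products):
    H–Cl: 2 × 444 = 888
    Σ(formed) = 888 kJ
  ΔH_B = 664 − 888 = −224 kJ
ΔH_A − ΔH_B = +197 kJ, so reaction B has the more negative ΔH; |ΔH_A − ΔH_B| = 197 kJ.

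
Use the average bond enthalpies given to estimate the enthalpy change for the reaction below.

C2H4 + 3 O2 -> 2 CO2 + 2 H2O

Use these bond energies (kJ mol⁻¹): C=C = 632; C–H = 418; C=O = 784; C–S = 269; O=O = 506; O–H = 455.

ΔH ≈ −1134 kJ

Bonds broken (reactants):
  C–H: 4 × 418 = 1672
  C=C: 1 × 632 = 632
  O=O: 3 × 506 = 1518
  Σ(broken) = 3822 kJ
Bonds formed (products):
  C=O: 4 × 784 = 3136
  O–H: 4 × 455 = 1820
  Σ(formed) = 4956 kJ
ΔH = Σ(broken) − Σ(formed) = 3822 − 4956 = −1134 kJ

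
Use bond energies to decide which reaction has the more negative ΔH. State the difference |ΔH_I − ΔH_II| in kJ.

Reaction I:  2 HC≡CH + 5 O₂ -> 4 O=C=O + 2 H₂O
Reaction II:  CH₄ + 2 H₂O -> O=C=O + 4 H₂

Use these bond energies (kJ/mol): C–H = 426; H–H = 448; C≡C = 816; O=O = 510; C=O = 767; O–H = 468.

Reaction I, by 2372 kJ

Reaction I:
  Bonds broken (reactants):
    C≡C: 2 × 816 = 1632
    C–H: 4 × 426 = 1704
    O=O: 5 × 510 = 2550
    Σ(broken) = 5886 kJ
  Bonds formed (products):
    C=O: 8 × 767 = 6136
    O–H: 4 × 468 = 1872
    Σ(formed) = 8008 kJ
  ΔH_I = 5886 − 8008 = −2122 kJ
Reaction II:
  Bonds broken (reactants):
    C–H: 4 × 426 = 1704
    O–H: 4 × 468 = 1872
    Σ(broken) = 3576 kJ
  Bonds formed (products):
    C=O: 2 × 767 = 1534
    H–H: 4 × 448 = 1792
    Σ(formed) = 3326 kJ
  ΔH_II = 3576 − 3326 = +250 kJ
ΔH_I − ΔH_II = −2372 kJ, so reaction I has the more negative ΔH; |ΔH_I − ΔH_II| = 2372 kJ.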